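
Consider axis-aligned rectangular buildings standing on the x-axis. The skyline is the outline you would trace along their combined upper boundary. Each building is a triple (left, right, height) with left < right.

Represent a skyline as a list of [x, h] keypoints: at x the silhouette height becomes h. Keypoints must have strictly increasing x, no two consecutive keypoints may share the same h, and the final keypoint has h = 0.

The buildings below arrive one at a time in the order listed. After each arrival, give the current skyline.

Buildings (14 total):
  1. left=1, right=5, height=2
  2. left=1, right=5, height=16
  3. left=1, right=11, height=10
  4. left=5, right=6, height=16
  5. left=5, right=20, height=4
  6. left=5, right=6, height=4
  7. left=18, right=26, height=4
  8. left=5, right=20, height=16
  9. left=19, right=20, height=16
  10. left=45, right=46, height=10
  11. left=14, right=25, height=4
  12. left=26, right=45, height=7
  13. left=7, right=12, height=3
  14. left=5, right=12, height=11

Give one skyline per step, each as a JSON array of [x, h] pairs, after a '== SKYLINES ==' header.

== SKYLINES ==
[[1,2],[5,0]]
[[1,16],[5,0]]
[[1,16],[5,10],[11,0]]
[[1,16],[6,10],[11,0]]
[[1,16],[6,10],[11,4],[20,0]]
[[1,16],[6,10],[11,4],[20,0]]
[[1,16],[6,10],[11,4],[26,0]]
[[1,16],[20,4],[26,0]]
[[1,16],[20,4],[26,0]]
[[1,16],[20,4],[26,0],[45,10],[46,0]]
[[1,16],[20,4],[26,0],[45,10],[46,0]]
[[1,16],[20,4],[26,7],[45,10],[46,0]]
[[1,16],[20,4],[26,7],[45,10],[46,0]]
[[1,16],[20,4],[26,7],[45,10],[46,0]]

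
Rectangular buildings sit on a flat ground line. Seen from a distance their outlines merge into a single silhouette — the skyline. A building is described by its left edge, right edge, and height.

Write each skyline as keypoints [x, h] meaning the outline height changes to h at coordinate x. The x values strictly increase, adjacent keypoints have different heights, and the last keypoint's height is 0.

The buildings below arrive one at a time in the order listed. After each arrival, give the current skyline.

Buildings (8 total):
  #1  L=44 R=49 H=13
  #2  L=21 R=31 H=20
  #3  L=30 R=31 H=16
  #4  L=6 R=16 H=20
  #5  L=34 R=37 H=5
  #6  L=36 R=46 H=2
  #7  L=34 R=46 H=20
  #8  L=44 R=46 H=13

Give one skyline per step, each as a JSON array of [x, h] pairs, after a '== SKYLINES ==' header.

== SKYLINES ==
[[44,13],[49,0]]
[[21,20],[31,0],[44,13],[49,0]]
[[21,20],[31,0],[44,13],[49,0]]
[[6,20],[16,0],[21,20],[31,0],[44,13],[49,0]]
[[6,20],[16,0],[21,20],[31,0],[34,5],[37,0],[44,13],[49,0]]
[[6,20],[16,0],[21,20],[31,0],[34,5],[37,2],[44,13],[49,0]]
[[6,20],[16,0],[21,20],[31,0],[34,20],[46,13],[49,0]]
[[6,20],[16,0],[21,20],[31,0],[34,20],[46,13],[49,0]]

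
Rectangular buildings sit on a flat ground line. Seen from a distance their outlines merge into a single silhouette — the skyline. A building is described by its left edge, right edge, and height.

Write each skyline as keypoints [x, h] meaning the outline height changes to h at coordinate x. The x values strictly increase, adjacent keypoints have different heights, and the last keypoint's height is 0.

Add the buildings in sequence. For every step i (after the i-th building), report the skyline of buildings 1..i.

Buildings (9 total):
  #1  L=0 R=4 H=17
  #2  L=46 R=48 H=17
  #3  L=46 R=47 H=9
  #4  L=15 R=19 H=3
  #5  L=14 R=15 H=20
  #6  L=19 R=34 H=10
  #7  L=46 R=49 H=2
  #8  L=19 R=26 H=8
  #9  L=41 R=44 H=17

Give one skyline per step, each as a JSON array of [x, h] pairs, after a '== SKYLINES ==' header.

== SKYLINES ==
[[0,17],[4,0]]
[[0,17],[4,0],[46,17],[48,0]]
[[0,17],[4,0],[46,17],[48,0]]
[[0,17],[4,0],[15,3],[19,0],[46,17],[48,0]]
[[0,17],[4,0],[14,20],[15,3],[19,0],[46,17],[48,0]]
[[0,17],[4,0],[14,20],[15,3],[19,10],[34,0],[46,17],[48,0]]
[[0,17],[4,0],[14,20],[15,3],[19,10],[34,0],[46,17],[48,2],[49,0]]
[[0,17],[4,0],[14,20],[15,3],[19,10],[34,0],[46,17],[48,2],[49,0]]
[[0,17],[4,0],[14,20],[15,3],[19,10],[34,0],[41,17],[44,0],[46,17],[48,2],[49,0]]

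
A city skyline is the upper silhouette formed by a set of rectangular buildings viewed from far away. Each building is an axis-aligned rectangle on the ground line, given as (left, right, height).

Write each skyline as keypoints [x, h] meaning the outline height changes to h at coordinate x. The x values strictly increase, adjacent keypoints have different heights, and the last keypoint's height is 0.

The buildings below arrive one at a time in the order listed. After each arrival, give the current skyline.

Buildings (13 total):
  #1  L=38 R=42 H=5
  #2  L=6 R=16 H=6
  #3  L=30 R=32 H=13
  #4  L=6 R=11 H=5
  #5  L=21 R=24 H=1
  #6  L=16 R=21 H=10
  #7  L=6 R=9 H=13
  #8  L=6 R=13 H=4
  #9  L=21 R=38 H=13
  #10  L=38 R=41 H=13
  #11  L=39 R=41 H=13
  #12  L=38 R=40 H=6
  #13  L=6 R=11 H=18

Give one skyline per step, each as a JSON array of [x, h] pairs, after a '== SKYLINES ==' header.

== SKYLINES ==
[[38,5],[42,0]]
[[6,6],[16,0],[38,5],[42,0]]
[[6,6],[16,0],[30,13],[32,0],[38,5],[42,0]]
[[6,6],[16,0],[30,13],[32,0],[38,5],[42,0]]
[[6,6],[16,0],[21,1],[24,0],[30,13],[32,0],[38,5],[42,0]]
[[6,6],[16,10],[21,1],[24,0],[30,13],[32,0],[38,5],[42,0]]
[[6,13],[9,6],[16,10],[21,1],[24,0],[30,13],[32,0],[38,5],[42,0]]
[[6,13],[9,6],[16,10],[21,1],[24,0],[30,13],[32,0],[38,5],[42,0]]
[[6,13],[9,6],[16,10],[21,13],[38,5],[42,0]]
[[6,13],[9,6],[16,10],[21,13],[41,5],[42,0]]
[[6,13],[9,6],[16,10],[21,13],[41,5],[42,0]]
[[6,13],[9,6],[16,10],[21,13],[41,5],[42,0]]
[[6,18],[11,6],[16,10],[21,13],[41,5],[42,0]]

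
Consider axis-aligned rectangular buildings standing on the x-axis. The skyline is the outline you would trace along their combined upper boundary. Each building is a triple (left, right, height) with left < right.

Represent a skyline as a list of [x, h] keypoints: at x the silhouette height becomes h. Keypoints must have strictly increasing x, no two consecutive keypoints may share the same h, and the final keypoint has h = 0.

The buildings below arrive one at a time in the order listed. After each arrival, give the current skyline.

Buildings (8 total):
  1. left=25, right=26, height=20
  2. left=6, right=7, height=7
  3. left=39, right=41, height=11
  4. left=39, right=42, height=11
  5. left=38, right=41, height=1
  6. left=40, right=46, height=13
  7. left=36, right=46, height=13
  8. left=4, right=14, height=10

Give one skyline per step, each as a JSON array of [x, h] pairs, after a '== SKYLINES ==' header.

== SKYLINES ==
[[25,20],[26,0]]
[[6,7],[7,0],[25,20],[26,0]]
[[6,7],[7,0],[25,20],[26,0],[39,11],[41,0]]
[[6,7],[7,0],[25,20],[26,0],[39,11],[42,0]]
[[6,7],[7,0],[25,20],[26,0],[38,1],[39,11],[42,0]]
[[6,7],[7,0],[25,20],[26,0],[38,1],[39,11],[40,13],[46,0]]
[[6,7],[7,0],[25,20],[26,0],[36,13],[46,0]]
[[4,10],[14,0],[25,20],[26,0],[36,13],[46,0]]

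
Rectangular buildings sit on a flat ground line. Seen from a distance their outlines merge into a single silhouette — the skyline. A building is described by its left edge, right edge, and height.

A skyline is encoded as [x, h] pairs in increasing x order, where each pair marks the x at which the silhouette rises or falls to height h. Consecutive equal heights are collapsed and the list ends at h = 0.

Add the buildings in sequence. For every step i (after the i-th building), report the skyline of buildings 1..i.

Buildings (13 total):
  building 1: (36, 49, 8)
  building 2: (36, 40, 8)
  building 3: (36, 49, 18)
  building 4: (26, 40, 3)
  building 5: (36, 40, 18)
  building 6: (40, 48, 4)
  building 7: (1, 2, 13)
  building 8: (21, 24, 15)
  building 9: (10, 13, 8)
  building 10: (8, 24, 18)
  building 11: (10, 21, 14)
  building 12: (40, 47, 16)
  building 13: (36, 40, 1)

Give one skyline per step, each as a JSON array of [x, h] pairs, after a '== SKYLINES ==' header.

== SKYLINES ==
[[36,8],[49,0]]
[[36,8],[49,0]]
[[36,18],[49,0]]
[[26,3],[36,18],[49,0]]
[[26,3],[36,18],[49,0]]
[[26,3],[36,18],[49,0]]
[[1,13],[2,0],[26,3],[36,18],[49,0]]
[[1,13],[2,0],[21,15],[24,0],[26,3],[36,18],[49,0]]
[[1,13],[2,0],[10,8],[13,0],[21,15],[24,0],[26,3],[36,18],[49,0]]
[[1,13],[2,0],[8,18],[24,0],[26,3],[36,18],[49,0]]
[[1,13],[2,0],[8,18],[24,0],[26,3],[36,18],[49,0]]
[[1,13],[2,0],[8,18],[24,0],[26,3],[36,18],[49,0]]
[[1,13],[2,0],[8,18],[24,0],[26,3],[36,18],[49,0]]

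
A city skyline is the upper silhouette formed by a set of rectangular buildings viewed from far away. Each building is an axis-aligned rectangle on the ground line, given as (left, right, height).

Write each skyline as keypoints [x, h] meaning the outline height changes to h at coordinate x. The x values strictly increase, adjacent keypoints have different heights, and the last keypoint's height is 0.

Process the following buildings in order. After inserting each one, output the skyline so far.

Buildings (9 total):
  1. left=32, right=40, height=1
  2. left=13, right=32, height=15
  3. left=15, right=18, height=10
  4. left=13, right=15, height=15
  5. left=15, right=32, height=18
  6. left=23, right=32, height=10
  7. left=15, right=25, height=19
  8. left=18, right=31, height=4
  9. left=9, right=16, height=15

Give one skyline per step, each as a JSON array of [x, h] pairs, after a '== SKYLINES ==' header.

== SKYLINES ==
[[32,1],[40,0]]
[[13,15],[32,1],[40,0]]
[[13,15],[32,1],[40,0]]
[[13,15],[32,1],[40,0]]
[[13,15],[15,18],[32,1],[40,0]]
[[13,15],[15,18],[32,1],[40,0]]
[[13,15],[15,19],[25,18],[32,1],[40,0]]
[[13,15],[15,19],[25,18],[32,1],[40,0]]
[[9,15],[15,19],[25,18],[32,1],[40,0]]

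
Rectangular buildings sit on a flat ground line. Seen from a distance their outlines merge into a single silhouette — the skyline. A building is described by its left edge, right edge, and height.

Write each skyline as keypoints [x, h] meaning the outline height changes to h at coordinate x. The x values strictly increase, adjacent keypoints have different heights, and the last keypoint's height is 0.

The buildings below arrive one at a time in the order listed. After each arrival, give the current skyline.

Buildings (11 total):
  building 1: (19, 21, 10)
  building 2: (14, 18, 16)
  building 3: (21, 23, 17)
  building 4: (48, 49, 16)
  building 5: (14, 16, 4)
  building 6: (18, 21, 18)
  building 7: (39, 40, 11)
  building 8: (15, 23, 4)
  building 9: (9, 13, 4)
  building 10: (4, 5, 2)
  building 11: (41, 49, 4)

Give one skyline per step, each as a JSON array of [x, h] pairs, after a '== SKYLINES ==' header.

== SKYLINES ==
[[19,10],[21,0]]
[[14,16],[18,0],[19,10],[21,0]]
[[14,16],[18,0],[19,10],[21,17],[23,0]]
[[14,16],[18,0],[19,10],[21,17],[23,0],[48,16],[49,0]]
[[14,16],[18,0],[19,10],[21,17],[23,0],[48,16],[49,0]]
[[14,16],[18,18],[21,17],[23,0],[48,16],[49,0]]
[[14,16],[18,18],[21,17],[23,0],[39,11],[40,0],[48,16],[49,0]]
[[14,16],[18,18],[21,17],[23,0],[39,11],[40,0],[48,16],[49,0]]
[[9,4],[13,0],[14,16],[18,18],[21,17],[23,0],[39,11],[40,0],[48,16],[49,0]]
[[4,2],[5,0],[9,4],[13,0],[14,16],[18,18],[21,17],[23,0],[39,11],[40,0],[48,16],[49,0]]
[[4,2],[5,0],[9,4],[13,0],[14,16],[18,18],[21,17],[23,0],[39,11],[40,0],[41,4],[48,16],[49,0]]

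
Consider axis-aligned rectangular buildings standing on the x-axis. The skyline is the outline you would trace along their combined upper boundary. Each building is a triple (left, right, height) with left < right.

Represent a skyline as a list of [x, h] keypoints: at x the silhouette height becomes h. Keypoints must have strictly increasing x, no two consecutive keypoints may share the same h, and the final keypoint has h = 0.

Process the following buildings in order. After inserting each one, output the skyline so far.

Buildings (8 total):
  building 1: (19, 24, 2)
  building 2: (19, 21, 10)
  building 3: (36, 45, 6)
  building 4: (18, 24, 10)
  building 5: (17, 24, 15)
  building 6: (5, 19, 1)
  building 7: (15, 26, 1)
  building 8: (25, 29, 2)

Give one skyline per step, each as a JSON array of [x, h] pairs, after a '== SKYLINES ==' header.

== SKYLINES ==
[[19,2],[24,0]]
[[19,10],[21,2],[24,0]]
[[19,10],[21,2],[24,0],[36,6],[45,0]]
[[18,10],[24,0],[36,6],[45,0]]
[[17,15],[24,0],[36,6],[45,0]]
[[5,1],[17,15],[24,0],[36,6],[45,0]]
[[5,1],[17,15],[24,1],[26,0],[36,6],[45,0]]
[[5,1],[17,15],[24,1],[25,2],[29,0],[36,6],[45,0]]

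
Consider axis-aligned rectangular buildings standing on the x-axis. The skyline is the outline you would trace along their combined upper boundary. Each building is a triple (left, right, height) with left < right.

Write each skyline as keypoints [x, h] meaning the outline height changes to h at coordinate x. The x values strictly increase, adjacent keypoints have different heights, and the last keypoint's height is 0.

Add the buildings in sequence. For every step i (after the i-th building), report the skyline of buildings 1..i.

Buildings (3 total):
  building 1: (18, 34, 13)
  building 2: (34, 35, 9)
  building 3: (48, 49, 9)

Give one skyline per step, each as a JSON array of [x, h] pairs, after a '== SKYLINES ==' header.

== SKYLINES ==
[[18,13],[34,0]]
[[18,13],[34,9],[35,0]]
[[18,13],[34,9],[35,0],[48,9],[49,0]]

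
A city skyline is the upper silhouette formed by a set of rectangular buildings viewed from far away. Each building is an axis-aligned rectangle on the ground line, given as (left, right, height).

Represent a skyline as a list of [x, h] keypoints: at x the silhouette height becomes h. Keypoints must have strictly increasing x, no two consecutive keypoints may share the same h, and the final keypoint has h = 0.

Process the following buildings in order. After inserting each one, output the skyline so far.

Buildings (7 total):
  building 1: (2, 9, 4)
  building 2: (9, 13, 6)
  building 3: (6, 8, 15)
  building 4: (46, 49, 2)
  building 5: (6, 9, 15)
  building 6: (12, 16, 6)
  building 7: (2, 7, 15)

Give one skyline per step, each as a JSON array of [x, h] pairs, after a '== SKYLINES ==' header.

== SKYLINES ==
[[2,4],[9,0]]
[[2,4],[9,6],[13,0]]
[[2,4],[6,15],[8,4],[9,6],[13,0]]
[[2,4],[6,15],[8,4],[9,6],[13,0],[46,2],[49,0]]
[[2,4],[6,15],[9,6],[13,0],[46,2],[49,0]]
[[2,4],[6,15],[9,6],[16,0],[46,2],[49,0]]
[[2,15],[9,6],[16,0],[46,2],[49,0]]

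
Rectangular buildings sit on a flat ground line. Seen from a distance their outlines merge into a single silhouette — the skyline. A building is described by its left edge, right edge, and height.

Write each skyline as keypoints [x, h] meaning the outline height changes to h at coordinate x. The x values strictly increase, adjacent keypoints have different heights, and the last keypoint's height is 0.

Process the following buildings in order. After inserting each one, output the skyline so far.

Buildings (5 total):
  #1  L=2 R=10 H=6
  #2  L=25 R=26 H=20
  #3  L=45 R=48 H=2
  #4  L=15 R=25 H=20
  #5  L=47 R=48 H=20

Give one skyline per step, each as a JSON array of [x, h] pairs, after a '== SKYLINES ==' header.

== SKYLINES ==
[[2,6],[10,0]]
[[2,6],[10,0],[25,20],[26,0]]
[[2,6],[10,0],[25,20],[26,0],[45,2],[48,0]]
[[2,6],[10,0],[15,20],[26,0],[45,2],[48,0]]
[[2,6],[10,0],[15,20],[26,0],[45,2],[47,20],[48,0]]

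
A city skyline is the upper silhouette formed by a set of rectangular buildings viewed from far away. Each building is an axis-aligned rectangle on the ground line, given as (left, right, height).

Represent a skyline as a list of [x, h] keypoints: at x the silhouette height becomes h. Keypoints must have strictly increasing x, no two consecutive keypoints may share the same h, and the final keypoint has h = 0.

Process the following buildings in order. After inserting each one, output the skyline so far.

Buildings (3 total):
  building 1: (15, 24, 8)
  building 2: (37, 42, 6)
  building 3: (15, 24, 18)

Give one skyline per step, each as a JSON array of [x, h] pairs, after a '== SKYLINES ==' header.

== SKYLINES ==
[[15,8],[24,0]]
[[15,8],[24,0],[37,6],[42,0]]
[[15,18],[24,0],[37,6],[42,0]]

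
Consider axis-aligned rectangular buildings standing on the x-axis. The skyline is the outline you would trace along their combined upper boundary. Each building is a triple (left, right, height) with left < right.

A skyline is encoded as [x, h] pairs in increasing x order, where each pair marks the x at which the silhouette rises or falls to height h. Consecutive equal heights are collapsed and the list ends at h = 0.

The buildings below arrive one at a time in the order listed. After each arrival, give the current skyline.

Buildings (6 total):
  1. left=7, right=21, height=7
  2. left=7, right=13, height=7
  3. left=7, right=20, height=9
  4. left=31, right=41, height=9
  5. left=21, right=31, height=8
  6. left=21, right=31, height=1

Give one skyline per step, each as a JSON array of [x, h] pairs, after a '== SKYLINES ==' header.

== SKYLINES ==
[[7,7],[21,0]]
[[7,7],[21,0]]
[[7,9],[20,7],[21,0]]
[[7,9],[20,7],[21,0],[31,9],[41,0]]
[[7,9],[20,7],[21,8],[31,9],[41,0]]
[[7,9],[20,7],[21,8],[31,9],[41,0]]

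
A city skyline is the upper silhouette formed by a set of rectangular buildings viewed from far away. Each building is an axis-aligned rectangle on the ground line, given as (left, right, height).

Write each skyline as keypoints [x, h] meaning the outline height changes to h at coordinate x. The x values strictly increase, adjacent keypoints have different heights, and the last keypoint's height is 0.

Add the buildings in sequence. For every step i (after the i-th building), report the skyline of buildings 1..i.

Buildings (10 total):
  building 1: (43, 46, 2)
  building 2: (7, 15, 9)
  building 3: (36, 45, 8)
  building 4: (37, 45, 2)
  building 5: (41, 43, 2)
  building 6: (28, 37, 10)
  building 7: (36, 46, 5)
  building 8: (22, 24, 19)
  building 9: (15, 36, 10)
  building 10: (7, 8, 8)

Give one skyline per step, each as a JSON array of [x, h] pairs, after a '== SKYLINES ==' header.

== SKYLINES ==
[[43,2],[46,0]]
[[7,9],[15,0],[43,2],[46,0]]
[[7,9],[15,0],[36,8],[45,2],[46,0]]
[[7,9],[15,0],[36,8],[45,2],[46,0]]
[[7,9],[15,0],[36,8],[45,2],[46,0]]
[[7,9],[15,0],[28,10],[37,8],[45,2],[46,0]]
[[7,9],[15,0],[28,10],[37,8],[45,5],[46,0]]
[[7,9],[15,0],[22,19],[24,0],[28,10],[37,8],[45,5],[46,0]]
[[7,9],[15,10],[22,19],[24,10],[37,8],[45,5],[46,0]]
[[7,9],[15,10],[22,19],[24,10],[37,8],[45,5],[46,0]]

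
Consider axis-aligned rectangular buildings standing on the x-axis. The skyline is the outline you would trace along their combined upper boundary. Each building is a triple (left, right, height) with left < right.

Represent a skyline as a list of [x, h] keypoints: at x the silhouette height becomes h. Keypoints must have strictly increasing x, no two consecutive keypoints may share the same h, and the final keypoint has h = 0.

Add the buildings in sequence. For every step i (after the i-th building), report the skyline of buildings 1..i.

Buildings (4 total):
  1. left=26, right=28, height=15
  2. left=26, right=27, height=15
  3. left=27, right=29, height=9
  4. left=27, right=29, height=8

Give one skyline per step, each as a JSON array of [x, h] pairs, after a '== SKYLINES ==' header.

== SKYLINES ==
[[26,15],[28,0]]
[[26,15],[28,0]]
[[26,15],[28,9],[29,0]]
[[26,15],[28,9],[29,0]]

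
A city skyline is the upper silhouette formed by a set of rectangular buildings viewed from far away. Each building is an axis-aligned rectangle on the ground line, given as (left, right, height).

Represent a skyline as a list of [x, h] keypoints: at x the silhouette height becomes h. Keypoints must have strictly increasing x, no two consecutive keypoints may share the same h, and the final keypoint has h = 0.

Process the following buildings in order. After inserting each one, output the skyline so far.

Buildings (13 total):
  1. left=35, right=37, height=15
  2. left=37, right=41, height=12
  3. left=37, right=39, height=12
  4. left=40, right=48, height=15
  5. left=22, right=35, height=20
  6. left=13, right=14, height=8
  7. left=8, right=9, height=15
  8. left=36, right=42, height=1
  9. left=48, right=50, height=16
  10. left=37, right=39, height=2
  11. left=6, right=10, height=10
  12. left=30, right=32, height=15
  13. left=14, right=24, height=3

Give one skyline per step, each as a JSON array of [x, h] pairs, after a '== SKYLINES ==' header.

== SKYLINES ==
[[35,15],[37,0]]
[[35,15],[37,12],[41,0]]
[[35,15],[37,12],[41,0]]
[[35,15],[37,12],[40,15],[48,0]]
[[22,20],[35,15],[37,12],[40,15],[48,0]]
[[13,8],[14,0],[22,20],[35,15],[37,12],[40,15],[48,0]]
[[8,15],[9,0],[13,8],[14,0],[22,20],[35,15],[37,12],[40,15],[48,0]]
[[8,15],[9,0],[13,8],[14,0],[22,20],[35,15],[37,12],[40,15],[48,0]]
[[8,15],[9,0],[13,8],[14,0],[22,20],[35,15],[37,12],[40,15],[48,16],[50,0]]
[[8,15],[9,0],[13,8],[14,0],[22,20],[35,15],[37,12],[40,15],[48,16],[50,0]]
[[6,10],[8,15],[9,10],[10,0],[13,8],[14,0],[22,20],[35,15],[37,12],[40,15],[48,16],[50,0]]
[[6,10],[8,15],[9,10],[10,0],[13,8],[14,0],[22,20],[35,15],[37,12],[40,15],[48,16],[50,0]]
[[6,10],[8,15],[9,10],[10,0],[13,8],[14,3],[22,20],[35,15],[37,12],[40,15],[48,16],[50,0]]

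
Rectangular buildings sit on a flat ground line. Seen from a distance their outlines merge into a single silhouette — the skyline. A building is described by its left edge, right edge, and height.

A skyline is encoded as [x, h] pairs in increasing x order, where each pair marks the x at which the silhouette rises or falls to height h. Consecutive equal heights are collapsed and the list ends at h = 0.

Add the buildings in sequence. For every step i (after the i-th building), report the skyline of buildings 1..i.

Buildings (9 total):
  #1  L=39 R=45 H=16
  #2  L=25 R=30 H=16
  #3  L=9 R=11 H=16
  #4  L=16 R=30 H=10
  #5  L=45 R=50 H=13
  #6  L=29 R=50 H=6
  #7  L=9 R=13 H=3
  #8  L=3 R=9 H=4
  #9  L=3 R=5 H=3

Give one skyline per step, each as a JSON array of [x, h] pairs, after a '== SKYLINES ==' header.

== SKYLINES ==
[[39,16],[45,0]]
[[25,16],[30,0],[39,16],[45,0]]
[[9,16],[11,0],[25,16],[30,0],[39,16],[45,0]]
[[9,16],[11,0],[16,10],[25,16],[30,0],[39,16],[45,0]]
[[9,16],[11,0],[16,10],[25,16],[30,0],[39,16],[45,13],[50,0]]
[[9,16],[11,0],[16,10],[25,16],[30,6],[39,16],[45,13],[50,0]]
[[9,16],[11,3],[13,0],[16,10],[25,16],[30,6],[39,16],[45,13],[50,0]]
[[3,4],[9,16],[11,3],[13,0],[16,10],[25,16],[30,6],[39,16],[45,13],[50,0]]
[[3,4],[9,16],[11,3],[13,0],[16,10],[25,16],[30,6],[39,16],[45,13],[50,0]]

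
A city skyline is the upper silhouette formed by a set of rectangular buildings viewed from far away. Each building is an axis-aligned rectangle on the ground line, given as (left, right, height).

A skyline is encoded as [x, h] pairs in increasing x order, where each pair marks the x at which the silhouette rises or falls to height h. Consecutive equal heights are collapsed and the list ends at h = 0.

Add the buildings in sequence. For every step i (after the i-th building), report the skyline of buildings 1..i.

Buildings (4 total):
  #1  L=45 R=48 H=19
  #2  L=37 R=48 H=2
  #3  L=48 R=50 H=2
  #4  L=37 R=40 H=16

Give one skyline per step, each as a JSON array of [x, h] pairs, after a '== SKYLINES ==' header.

== SKYLINES ==
[[45,19],[48,0]]
[[37,2],[45,19],[48,0]]
[[37,2],[45,19],[48,2],[50,0]]
[[37,16],[40,2],[45,19],[48,2],[50,0]]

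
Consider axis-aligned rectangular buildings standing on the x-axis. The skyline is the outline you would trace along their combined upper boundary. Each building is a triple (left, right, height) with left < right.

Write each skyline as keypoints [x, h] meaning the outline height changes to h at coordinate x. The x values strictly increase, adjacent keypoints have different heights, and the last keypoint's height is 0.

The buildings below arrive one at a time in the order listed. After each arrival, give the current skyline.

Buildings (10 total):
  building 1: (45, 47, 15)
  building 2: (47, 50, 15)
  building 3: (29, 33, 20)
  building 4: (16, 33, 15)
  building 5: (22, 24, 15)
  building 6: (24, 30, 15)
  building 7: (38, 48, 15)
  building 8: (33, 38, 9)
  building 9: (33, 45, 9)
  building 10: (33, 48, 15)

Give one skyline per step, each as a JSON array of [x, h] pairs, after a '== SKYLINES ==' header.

== SKYLINES ==
[[45,15],[47,0]]
[[45,15],[50,0]]
[[29,20],[33,0],[45,15],[50,0]]
[[16,15],[29,20],[33,0],[45,15],[50,0]]
[[16,15],[29,20],[33,0],[45,15],[50,0]]
[[16,15],[29,20],[33,0],[45,15],[50,0]]
[[16,15],[29,20],[33,0],[38,15],[50,0]]
[[16,15],[29,20],[33,9],[38,15],[50,0]]
[[16,15],[29,20],[33,9],[38,15],[50,0]]
[[16,15],[29,20],[33,15],[50,0]]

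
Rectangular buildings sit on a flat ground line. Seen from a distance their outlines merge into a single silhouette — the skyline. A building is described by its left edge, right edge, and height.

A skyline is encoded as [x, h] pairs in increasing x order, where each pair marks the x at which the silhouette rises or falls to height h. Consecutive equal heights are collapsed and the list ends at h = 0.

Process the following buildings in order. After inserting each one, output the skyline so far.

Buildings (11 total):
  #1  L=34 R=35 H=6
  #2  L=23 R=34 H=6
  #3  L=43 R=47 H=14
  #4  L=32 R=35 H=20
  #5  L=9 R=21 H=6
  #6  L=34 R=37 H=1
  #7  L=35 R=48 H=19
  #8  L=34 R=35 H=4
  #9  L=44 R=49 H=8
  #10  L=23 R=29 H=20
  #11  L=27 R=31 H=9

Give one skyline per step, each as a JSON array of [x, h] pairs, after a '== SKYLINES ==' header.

== SKYLINES ==
[[34,6],[35,0]]
[[23,6],[35,0]]
[[23,6],[35,0],[43,14],[47,0]]
[[23,6],[32,20],[35,0],[43,14],[47,0]]
[[9,6],[21,0],[23,6],[32,20],[35,0],[43,14],[47,0]]
[[9,6],[21,0],[23,6],[32,20],[35,1],[37,0],[43,14],[47,0]]
[[9,6],[21,0],[23,6],[32,20],[35,19],[48,0]]
[[9,6],[21,0],[23,6],[32,20],[35,19],[48,0]]
[[9,6],[21,0],[23,6],[32,20],[35,19],[48,8],[49,0]]
[[9,6],[21,0],[23,20],[29,6],[32,20],[35,19],[48,8],[49,0]]
[[9,6],[21,0],[23,20],[29,9],[31,6],[32,20],[35,19],[48,8],[49,0]]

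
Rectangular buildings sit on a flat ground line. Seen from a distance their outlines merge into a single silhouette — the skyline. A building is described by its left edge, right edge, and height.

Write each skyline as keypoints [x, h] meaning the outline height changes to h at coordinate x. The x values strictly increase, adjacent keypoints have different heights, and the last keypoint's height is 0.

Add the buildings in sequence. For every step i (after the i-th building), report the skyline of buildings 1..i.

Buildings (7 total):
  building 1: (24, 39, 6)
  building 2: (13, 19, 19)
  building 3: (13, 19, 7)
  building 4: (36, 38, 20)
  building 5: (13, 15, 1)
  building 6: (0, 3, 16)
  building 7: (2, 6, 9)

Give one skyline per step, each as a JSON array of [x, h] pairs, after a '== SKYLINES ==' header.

== SKYLINES ==
[[24,6],[39,0]]
[[13,19],[19,0],[24,6],[39,0]]
[[13,19],[19,0],[24,6],[39,0]]
[[13,19],[19,0],[24,6],[36,20],[38,6],[39,0]]
[[13,19],[19,0],[24,6],[36,20],[38,6],[39,0]]
[[0,16],[3,0],[13,19],[19,0],[24,6],[36,20],[38,6],[39,0]]
[[0,16],[3,9],[6,0],[13,19],[19,0],[24,6],[36,20],[38,6],[39,0]]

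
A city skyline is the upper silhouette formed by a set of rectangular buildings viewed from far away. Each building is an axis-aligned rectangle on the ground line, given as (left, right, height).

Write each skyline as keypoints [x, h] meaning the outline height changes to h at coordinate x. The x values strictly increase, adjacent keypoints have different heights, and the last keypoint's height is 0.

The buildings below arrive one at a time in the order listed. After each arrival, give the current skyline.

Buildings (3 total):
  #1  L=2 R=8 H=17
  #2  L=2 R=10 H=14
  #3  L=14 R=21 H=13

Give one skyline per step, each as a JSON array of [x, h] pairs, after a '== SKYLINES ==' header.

== SKYLINES ==
[[2,17],[8,0]]
[[2,17],[8,14],[10,0]]
[[2,17],[8,14],[10,0],[14,13],[21,0]]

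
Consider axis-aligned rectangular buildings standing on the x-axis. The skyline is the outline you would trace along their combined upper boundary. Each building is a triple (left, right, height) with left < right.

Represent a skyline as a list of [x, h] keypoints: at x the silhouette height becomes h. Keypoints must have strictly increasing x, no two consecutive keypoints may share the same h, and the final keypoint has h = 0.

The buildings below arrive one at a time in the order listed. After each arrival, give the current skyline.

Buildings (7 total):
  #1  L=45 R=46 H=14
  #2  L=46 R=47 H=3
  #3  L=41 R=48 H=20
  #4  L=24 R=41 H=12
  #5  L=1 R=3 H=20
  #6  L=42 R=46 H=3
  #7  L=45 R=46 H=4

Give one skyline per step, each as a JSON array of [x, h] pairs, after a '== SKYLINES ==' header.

== SKYLINES ==
[[45,14],[46,0]]
[[45,14],[46,3],[47,0]]
[[41,20],[48,0]]
[[24,12],[41,20],[48,0]]
[[1,20],[3,0],[24,12],[41,20],[48,0]]
[[1,20],[3,0],[24,12],[41,20],[48,0]]
[[1,20],[3,0],[24,12],[41,20],[48,0]]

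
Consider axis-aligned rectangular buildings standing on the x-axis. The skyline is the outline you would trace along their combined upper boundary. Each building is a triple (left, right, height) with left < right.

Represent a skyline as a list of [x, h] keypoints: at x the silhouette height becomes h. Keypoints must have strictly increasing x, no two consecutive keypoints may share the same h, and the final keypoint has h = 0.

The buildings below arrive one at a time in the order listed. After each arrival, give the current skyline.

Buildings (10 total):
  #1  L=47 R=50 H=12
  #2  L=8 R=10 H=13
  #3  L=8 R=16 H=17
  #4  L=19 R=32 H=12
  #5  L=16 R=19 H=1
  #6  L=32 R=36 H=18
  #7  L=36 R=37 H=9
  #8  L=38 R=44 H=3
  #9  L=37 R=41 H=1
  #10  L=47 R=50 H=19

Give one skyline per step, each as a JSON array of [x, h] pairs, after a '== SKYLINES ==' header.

== SKYLINES ==
[[47,12],[50,0]]
[[8,13],[10,0],[47,12],[50,0]]
[[8,17],[16,0],[47,12],[50,0]]
[[8,17],[16,0],[19,12],[32,0],[47,12],[50,0]]
[[8,17],[16,1],[19,12],[32,0],[47,12],[50,0]]
[[8,17],[16,1],[19,12],[32,18],[36,0],[47,12],[50,0]]
[[8,17],[16,1],[19,12],[32,18],[36,9],[37,0],[47,12],[50,0]]
[[8,17],[16,1],[19,12],[32,18],[36,9],[37,0],[38,3],[44,0],[47,12],[50,0]]
[[8,17],[16,1],[19,12],[32,18],[36,9],[37,1],[38,3],[44,0],[47,12],[50,0]]
[[8,17],[16,1],[19,12],[32,18],[36,9],[37,1],[38,3],[44,0],[47,19],[50,0]]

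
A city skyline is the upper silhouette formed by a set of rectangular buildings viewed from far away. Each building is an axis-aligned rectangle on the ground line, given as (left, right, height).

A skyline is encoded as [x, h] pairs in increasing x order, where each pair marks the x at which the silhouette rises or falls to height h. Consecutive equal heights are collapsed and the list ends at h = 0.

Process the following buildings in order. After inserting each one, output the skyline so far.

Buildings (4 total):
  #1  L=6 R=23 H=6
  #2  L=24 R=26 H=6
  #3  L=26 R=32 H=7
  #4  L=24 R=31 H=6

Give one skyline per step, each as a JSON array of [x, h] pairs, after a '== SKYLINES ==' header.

== SKYLINES ==
[[6,6],[23,0]]
[[6,6],[23,0],[24,6],[26,0]]
[[6,6],[23,0],[24,6],[26,7],[32,0]]
[[6,6],[23,0],[24,6],[26,7],[32,0]]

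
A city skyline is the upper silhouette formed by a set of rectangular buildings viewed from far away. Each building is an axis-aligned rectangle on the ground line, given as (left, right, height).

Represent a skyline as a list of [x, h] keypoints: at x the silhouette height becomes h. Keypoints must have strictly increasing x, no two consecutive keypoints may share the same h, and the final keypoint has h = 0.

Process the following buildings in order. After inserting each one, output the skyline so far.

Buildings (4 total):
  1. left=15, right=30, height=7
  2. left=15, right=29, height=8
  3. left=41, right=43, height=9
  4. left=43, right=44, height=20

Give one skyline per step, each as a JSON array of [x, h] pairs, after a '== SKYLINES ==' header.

== SKYLINES ==
[[15,7],[30,0]]
[[15,8],[29,7],[30,0]]
[[15,8],[29,7],[30,0],[41,9],[43,0]]
[[15,8],[29,7],[30,0],[41,9],[43,20],[44,0]]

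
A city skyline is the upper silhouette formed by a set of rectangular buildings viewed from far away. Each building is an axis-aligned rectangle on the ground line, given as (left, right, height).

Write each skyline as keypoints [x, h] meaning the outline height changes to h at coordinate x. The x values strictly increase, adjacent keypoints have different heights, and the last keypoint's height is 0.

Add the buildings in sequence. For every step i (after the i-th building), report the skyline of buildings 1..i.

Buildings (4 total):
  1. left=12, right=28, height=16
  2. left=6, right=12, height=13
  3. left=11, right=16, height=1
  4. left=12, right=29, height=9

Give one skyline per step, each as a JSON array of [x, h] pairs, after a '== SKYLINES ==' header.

== SKYLINES ==
[[12,16],[28,0]]
[[6,13],[12,16],[28,0]]
[[6,13],[12,16],[28,0]]
[[6,13],[12,16],[28,9],[29,0]]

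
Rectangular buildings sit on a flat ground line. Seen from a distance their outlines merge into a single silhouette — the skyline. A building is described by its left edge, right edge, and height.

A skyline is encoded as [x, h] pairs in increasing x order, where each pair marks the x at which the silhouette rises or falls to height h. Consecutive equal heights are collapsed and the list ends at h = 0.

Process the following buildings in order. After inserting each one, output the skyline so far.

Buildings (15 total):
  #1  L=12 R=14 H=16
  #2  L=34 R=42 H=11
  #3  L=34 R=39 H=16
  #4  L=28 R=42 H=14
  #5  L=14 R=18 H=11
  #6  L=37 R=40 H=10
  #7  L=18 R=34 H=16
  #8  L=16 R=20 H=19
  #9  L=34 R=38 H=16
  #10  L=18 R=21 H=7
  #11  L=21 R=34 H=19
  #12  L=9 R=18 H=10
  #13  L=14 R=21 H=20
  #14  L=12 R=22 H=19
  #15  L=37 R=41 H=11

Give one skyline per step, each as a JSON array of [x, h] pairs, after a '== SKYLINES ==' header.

== SKYLINES ==
[[12,16],[14,0]]
[[12,16],[14,0],[34,11],[42,0]]
[[12,16],[14,0],[34,16],[39,11],[42,0]]
[[12,16],[14,0],[28,14],[34,16],[39,14],[42,0]]
[[12,16],[14,11],[18,0],[28,14],[34,16],[39,14],[42,0]]
[[12,16],[14,11],[18,0],[28,14],[34,16],[39,14],[42,0]]
[[12,16],[14,11],[18,16],[39,14],[42,0]]
[[12,16],[14,11],[16,19],[20,16],[39,14],[42,0]]
[[12,16],[14,11],[16,19],[20,16],[39,14],[42,0]]
[[12,16],[14,11],[16,19],[20,16],[39,14],[42,0]]
[[12,16],[14,11],[16,19],[20,16],[21,19],[34,16],[39,14],[42,0]]
[[9,10],[12,16],[14,11],[16,19],[20,16],[21,19],[34,16],[39,14],[42,0]]
[[9,10],[12,16],[14,20],[21,19],[34,16],[39,14],[42,0]]
[[9,10],[12,19],[14,20],[21,19],[34,16],[39,14],[42,0]]
[[9,10],[12,19],[14,20],[21,19],[34,16],[39,14],[42,0]]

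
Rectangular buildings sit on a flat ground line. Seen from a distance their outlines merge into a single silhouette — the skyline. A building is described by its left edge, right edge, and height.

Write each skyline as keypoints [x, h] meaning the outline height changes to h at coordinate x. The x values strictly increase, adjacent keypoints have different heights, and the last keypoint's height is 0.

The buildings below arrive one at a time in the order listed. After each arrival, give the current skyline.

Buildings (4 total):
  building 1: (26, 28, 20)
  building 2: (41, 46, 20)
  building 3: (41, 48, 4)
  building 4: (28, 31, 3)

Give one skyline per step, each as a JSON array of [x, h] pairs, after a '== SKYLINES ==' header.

== SKYLINES ==
[[26,20],[28,0]]
[[26,20],[28,0],[41,20],[46,0]]
[[26,20],[28,0],[41,20],[46,4],[48,0]]
[[26,20],[28,3],[31,0],[41,20],[46,4],[48,0]]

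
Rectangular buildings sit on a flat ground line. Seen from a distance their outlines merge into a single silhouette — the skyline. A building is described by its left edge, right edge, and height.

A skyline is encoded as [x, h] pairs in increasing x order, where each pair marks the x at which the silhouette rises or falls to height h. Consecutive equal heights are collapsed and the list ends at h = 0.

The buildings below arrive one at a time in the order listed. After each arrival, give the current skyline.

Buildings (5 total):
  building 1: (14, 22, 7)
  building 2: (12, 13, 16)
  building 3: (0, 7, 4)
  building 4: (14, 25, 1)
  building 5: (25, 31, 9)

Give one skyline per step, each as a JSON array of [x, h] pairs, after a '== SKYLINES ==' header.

== SKYLINES ==
[[14,7],[22,0]]
[[12,16],[13,0],[14,7],[22,0]]
[[0,4],[7,0],[12,16],[13,0],[14,7],[22,0]]
[[0,4],[7,0],[12,16],[13,0],[14,7],[22,1],[25,0]]
[[0,4],[7,0],[12,16],[13,0],[14,7],[22,1],[25,9],[31,0]]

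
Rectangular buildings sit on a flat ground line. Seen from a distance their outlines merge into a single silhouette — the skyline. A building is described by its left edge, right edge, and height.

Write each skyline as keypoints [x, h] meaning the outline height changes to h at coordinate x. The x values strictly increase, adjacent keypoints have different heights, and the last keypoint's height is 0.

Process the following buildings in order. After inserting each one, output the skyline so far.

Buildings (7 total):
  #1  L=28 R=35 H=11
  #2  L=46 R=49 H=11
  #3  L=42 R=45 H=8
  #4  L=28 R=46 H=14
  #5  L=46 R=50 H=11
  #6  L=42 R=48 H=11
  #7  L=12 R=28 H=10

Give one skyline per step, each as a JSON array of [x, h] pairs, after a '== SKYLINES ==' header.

== SKYLINES ==
[[28,11],[35,0]]
[[28,11],[35,0],[46,11],[49,0]]
[[28,11],[35,0],[42,8],[45,0],[46,11],[49,0]]
[[28,14],[46,11],[49,0]]
[[28,14],[46,11],[50,0]]
[[28,14],[46,11],[50,0]]
[[12,10],[28,14],[46,11],[50,0]]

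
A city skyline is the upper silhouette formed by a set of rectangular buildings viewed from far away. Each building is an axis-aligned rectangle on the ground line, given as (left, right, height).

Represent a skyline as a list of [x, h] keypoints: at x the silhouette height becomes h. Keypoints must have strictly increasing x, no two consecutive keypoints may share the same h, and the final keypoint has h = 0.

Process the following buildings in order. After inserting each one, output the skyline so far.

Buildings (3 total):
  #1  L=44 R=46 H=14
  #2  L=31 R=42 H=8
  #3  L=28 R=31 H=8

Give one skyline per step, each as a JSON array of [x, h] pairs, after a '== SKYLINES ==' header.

== SKYLINES ==
[[44,14],[46,0]]
[[31,8],[42,0],[44,14],[46,0]]
[[28,8],[42,0],[44,14],[46,0]]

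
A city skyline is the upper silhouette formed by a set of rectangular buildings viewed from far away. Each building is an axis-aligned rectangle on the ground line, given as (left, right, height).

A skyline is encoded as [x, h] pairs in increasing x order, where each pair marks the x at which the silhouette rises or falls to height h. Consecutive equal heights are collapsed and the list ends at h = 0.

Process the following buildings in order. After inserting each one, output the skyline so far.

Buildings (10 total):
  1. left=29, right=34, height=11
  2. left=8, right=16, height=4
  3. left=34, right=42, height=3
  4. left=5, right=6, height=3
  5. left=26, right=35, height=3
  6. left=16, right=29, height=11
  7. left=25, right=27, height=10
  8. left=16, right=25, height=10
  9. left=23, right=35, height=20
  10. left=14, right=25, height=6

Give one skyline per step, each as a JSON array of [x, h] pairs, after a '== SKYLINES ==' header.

== SKYLINES ==
[[29,11],[34,0]]
[[8,4],[16,0],[29,11],[34,0]]
[[8,4],[16,0],[29,11],[34,3],[42,0]]
[[5,3],[6,0],[8,4],[16,0],[29,11],[34,3],[42,0]]
[[5,3],[6,0],[8,4],[16,0],[26,3],[29,11],[34,3],[42,0]]
[[5,3],[6,0],[8,4],[16,11],[34,3],[42,0]]
[[5,3],[6,0],[8,4],[16,11],[34,3],[42,0]]
[[5,3],[6,0],[8,4],[16,11],[34,3],[42,0]]
[[5,3],[6,0],[8,4],[16,11],[23,20],[35,3],[42,0]]
[[5,3],[6,0],[8,4],[14,6],[16,11],[23,20],[35,3],[42,0]]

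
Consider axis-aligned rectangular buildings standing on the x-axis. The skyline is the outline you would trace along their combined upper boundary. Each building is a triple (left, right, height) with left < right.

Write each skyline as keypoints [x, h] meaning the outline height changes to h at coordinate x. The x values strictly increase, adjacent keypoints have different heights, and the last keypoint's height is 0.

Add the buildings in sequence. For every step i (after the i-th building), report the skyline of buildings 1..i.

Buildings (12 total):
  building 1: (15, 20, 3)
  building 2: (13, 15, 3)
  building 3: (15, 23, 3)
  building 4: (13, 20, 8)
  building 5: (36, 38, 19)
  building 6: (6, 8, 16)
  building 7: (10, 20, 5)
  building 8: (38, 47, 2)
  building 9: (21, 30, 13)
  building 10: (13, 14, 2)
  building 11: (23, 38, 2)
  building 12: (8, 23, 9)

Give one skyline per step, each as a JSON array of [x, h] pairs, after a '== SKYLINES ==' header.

== SKYLINES ==
[[15,3],[20,0]]
[[13,3],[20,0]]
[[13,3],[23,0]]
[[13,8],[20,3],[23,0]]
[[13,8],[20,3],[23,0],[36,19],[38,0]]
[[6,16],[8,0],[13,8],[20,3],[23,0],[36,19],[38,0]]
[[6,16],[8,0],[10,5],[13,8],[20,3],[23,0],[36,19],[38,0]]
[[6,16],[8,0],[10,5],[13,8],[20,3],[23,0],[36,19],[38,2],[47,0]]
[[6,16],[8,0],[10,5],[13,8],[20,3],[21,13],[30,0],[36,19],[38,2],[47,0]]
[[6,16],[8,0],[10,5],[13,8],[20,3],[21,13],[30,0],[36,19],[38,2],[47,0]]
[[6,16],[8,0],[10,5],[13,8],[20,3],[21,13],[30,2],[36,19],[38,2],[47,0]]
[[6,16],[8,9],[21,13],[30,2],[36,19],[38,2],[47,0]]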